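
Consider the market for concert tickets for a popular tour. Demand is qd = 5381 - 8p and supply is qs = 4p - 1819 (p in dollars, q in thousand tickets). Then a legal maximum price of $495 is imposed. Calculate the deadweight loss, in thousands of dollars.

33075

In a free market, 5381 - 8p = 4p - 1819 gives the equilibrium p* = 600, q* = 581.
Because the ceiling (495) lies below the market-clearing price, it is binding.
At p = 495: qd = 5381 - 8·495 = 1421 and qs = 4·495 - 1819 = 161.
Quantity traded falls to 161. At q = 161 the demand price is (5381 - 161)/8 = 652.5 and the supply price is (1819 + 161)/4 = 495.
Deadweight loss = ½ · (652.5 - 495) · (581 - 161) = ½ · 157.5 · 420 = 33075.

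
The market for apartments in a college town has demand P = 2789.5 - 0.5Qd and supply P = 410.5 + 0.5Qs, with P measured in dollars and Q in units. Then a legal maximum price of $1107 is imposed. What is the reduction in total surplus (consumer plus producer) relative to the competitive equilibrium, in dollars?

486098

Rearranging demand gives Qd = 5579 - 2P; rearranging supply gives Qs = 2P - 821. In a free market, 5579 - 2P = 2P - 821 gives the equilibrium P* = 1600, Q* = 2379.
Because the ceiling (1107) lies below the market-clearing price, it is binding.
At P = 1107: Qd = 5579 - 2·1107 = 3365 and Qs = 2·1107 - 821 = 1393.
Quantity traded falls to 1393. At Q = 1393 the demand price is (5579 - 1393)/2 = 2093 and the supply price is (821 + 1393)/2 = 1107.
Deadweight loss = ½ · (2093 - 1107) · (2379 - 1393) = ½ · 986 · 986 = 486098.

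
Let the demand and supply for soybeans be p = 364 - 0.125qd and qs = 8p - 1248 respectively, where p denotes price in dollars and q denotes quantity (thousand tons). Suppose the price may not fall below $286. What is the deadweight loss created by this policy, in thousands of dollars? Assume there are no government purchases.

Rearranging demand gives qd = 2912 - 8p. Without the control the market clears where 2912 - 8p = 8p - 1248, i.e. p* = 260 and q* = 832.
The floor of 286 is above the equilibrium price 260, so it binds.
At p = 286: qd = 2912 - 8·286 = 624 and qs = 8·286 - 1248 = 1040.
Quantity traded falls to 624. At q = 624 the demand price is (2912 - 624)/8 = 286 and the supply price is (1248 + 624)/8 = 234.
Deadweight loss = ½ · (286 - 234) · (832 - 624) = ½ · 52 · 208 = 5408.

5408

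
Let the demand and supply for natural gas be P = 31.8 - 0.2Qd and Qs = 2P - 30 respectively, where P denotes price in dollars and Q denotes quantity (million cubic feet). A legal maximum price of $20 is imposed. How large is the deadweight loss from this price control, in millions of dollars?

68.6

Rearranging demand gives Qd = 159 - 5P. Without the control the market clears where 159 - 5P = 2P - 30, i.e. P* = 27 and Q* = 24.
The ceiling of 20 is below the equilibrium price 27, so it binds.
At P = 20: Qd = 159 - 5·20 = 59 and Qs = 2·20 - 30 = 10.
Quantity traded falls to 10. At Q = 10 the demand price is (159 - 10)/5 = 29.8 and the supply price is (30 + 10)/2 = 20.
Deadweight loss = ½ · (29.8 - 20) · (24 - 10) = ½ · 9.8 · 14 = 68.6.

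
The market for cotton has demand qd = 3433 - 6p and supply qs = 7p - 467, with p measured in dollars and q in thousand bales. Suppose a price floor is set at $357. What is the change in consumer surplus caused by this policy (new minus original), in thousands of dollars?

Without the control the market clears where 3433 - 6p = 7p - 467, i.e. p* = 300 and q* = 1633.
Because the floor (357) lies above the market-clearing price, it is binding.
At p = 357: qd = 3433 - 6·357 = 1291 and qs = 7·357 - 467 = 2032.
Consumer surplus without the control is ½ · (3433/6 - 300) · 1633 = 2666689/12.
With the floor, consumers buy 1291 units at 357, so CS = ½ · (3433/6 - 357) · 1291 = 1666681/12.
Change in consumer surplus = 1666681/12 - 2666689/12 = -83334.

-83334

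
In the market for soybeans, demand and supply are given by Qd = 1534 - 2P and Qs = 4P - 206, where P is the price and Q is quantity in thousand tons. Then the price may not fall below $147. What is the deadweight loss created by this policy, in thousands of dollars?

Equilibrium: 1534 - 2P = 4P - 206, so 1740 = 6P and P* = 290, Q* = 954.
The floor of 147 is below the equilibrium price 290, so it is not binding; the market clears at P* = 290, Q* = 954.
Since the control does not bind, no trades are prevented and deadweight loss is zero.

0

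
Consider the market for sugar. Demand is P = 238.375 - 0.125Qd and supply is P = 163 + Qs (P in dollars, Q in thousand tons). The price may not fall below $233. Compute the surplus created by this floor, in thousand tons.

27

Rearranging demand gives Qd = 1907 - 8P; rearranging supply gives Qs = P - 163. Without the control the market clears where 1907 - 8P = P - 163, i.e. P* = 230 and Q* = 67.
The floor of 233 is above the equilibrium price 230, so it binds.
At P = 233: Qd = 1907 - 8·233 = 43 and Qs = 233 - 163 = 70.
Surplus = Qs - Qd = 70 - 43 = 27.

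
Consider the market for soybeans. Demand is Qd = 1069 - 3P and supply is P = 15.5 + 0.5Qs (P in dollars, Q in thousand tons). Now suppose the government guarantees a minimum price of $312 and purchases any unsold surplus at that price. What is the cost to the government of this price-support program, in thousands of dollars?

Rearranging supply gives Qs = 2P - 31. Without the control the market clears where 1069 - 3P = 2P - 31, i.e. P* = 220 and Q* = 409.
The floor of 312 is above the equilibrium price 220, so it binds.
At P = 312: Qd = 1069 - 3·312 = 133 and Qs = 2·312 - 31 = 593.
Surplus = Qs - Qd = 460.
Government expenditure = surplus × support price = 460 × 312 = 143520.

143520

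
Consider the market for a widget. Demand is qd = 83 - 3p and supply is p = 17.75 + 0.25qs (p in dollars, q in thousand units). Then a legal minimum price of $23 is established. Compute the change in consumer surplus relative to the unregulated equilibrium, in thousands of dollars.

-15.5

Rearranging supply gives qs = 4p - 71. Setting quantity demanded equal to quantity supplied, 83 - 3p = 4p - 71, gives p* = 22 and q* = 17.
Because the floor (23) lies above the market-clearing price, it is binding.
At p = 23: qd = 83 - 3·23 = 14 and qs = 4·23 - 71 = 21.
Consumer surplus without the control is ½ · (83/3 - 22) · 17 = 289/6.
With the floor, consumers buy 14 units at 23, so CS = ½ · (83/3 - 23) · 14 = 98/3.
Change in consumer surplus = 98/3 - 289/6 = -15.5.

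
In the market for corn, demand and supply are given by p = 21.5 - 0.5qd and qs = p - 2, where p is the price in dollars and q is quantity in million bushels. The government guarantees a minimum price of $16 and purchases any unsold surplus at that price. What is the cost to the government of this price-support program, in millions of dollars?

Rearranging demand gives qd = 43 - 2p. Setting quantity demanded equal to quantity supplied, 43 - 2p = p - 2, gives p* = 15 and q* = 13.
Since 16 > 15, the floor is binding.
At p = 16: qd = 43 - 2·16 = 11 and qs = 16 - 2 = 14.
Surplus = qs - qd = 3.
Government expenditure = surplus × support price = 3 × 16 = 48.

48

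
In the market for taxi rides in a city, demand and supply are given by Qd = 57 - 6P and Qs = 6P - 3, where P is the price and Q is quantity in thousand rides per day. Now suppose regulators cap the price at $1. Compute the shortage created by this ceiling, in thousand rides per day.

48

Equilibrium: 57 - 6P = 6P - 3, so 60 = 12P and P* = 5, Q* = 27.
The ceiling of 1 is below the equilibrium price 5, so it binds.
At P = 1: Qd = 57 - 6·1 = 51 and Qs = 6·1 - 3 = 3.
Shortage = Qd - Qs = 51 - 3 = 48.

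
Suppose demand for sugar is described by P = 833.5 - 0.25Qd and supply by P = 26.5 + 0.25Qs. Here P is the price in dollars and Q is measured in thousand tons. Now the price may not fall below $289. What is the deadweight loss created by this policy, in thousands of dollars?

Rearranging demand gives Qd = 3334 - 4P; rearranging supply gives Qs = 4P - 106. Without the control the market clears where 3334 - 4P = 4P - 106, i.e. P* = 430 and Q* = 1614.
The floor of 289 is below the equilibrium price 430, so it is not binding; the market clears at P* = 430, Q* = 1614.
Since the control does not bind, no trades are prevented and deadweight loss is zero.

0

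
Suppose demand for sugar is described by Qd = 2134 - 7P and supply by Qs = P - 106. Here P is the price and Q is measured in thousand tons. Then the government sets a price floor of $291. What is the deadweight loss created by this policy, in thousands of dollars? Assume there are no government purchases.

3388

Equilibrium: 2134 - 7P = P - 106, so 2240 = 8P and P* = 280, Q* = 174.
The floor of 291 is above the equilibrium price 280, so it binds.
At P = 291: Qd = 2134 - 7·291 = 97 and Qs = 291 - 106 = 185.
Quantity traded falls to 97. At Q = 97 the demand price is (2134 - 97)/7 = 291 and the supply price is 106 + 97 = 203.
Deadweight loss = ½ · (291 - 203) · (174 - 97) = ½ · 88 · 77 = 3388.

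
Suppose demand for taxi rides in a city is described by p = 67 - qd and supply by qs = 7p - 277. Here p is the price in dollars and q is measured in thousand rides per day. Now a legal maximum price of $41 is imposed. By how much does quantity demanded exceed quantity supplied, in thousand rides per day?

16

Rearranging demand gives qd = 67 - p. Setting quantity demanded equal to quantity supplied, 67 - p = 7p - 277, gives p* = 43 and q* = 24.
Since 41 < 43, the ceiling is binding.
At p = 41: qd = 67 - 41 = 26 and qs = 7·41 - 277 = 10.
Shortage = qd - qs = 26 - 10 = 16.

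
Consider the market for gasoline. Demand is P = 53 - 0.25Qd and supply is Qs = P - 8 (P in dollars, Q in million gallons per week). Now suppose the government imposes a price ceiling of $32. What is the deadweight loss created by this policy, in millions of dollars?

Rearranging demand gives Qd = 212 - 4P. Setting quantity demanded equal to quantity supplied, 212 - 4P = P - 8, gives P* = 44 and Q* = 36.
Because the ceiling (32) lies below the market-clearing price, it is binding.
At P = 32: Qd = 212 - 4·32 = 84 and Qs = 32 - 8 = 24.
Quantity traded falls to 24. At Q = 24 the demand price is (212 - 24)/4 = 47 and the supply price is 8 + 24 = 32.
Deadweight loss = ½ · (47 - 32) · (36 - 24) = ½ · 15 · 12 = 90.

90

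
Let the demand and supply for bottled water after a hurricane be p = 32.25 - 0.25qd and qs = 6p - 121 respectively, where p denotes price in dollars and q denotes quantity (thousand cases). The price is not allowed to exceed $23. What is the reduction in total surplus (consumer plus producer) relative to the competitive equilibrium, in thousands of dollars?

30

Rearranging demand gives qd = 129 - 4p. In a free market, 129 - 4p = 6p - 121 gives the equilibrium p* = 25, q* = 29.
Because the ceiling (23) lies below the market-clearing price, it is binding.
At p = 23: qd = 129 - 4·23 = 37 and qs = 6·23 - 121 = 17.
Quantity traded falls to 17. At q = 17 the demand price is (129 - 17)/4 = 28 and the supply price is (121 + 17)/6 = 23.
Deadweight loss = ½ · (28 - 23) · (29 - 17) = ½ · 5 · 12 = 30.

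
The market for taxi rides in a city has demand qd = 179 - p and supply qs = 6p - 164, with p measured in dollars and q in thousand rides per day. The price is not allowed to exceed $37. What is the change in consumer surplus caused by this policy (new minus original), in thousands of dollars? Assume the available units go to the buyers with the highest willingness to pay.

In a free market, 179 - p = 6p - 164 gives the equilibrium p* = 49, q* = 130.
The ceiling of 37 is below the equilibrium price 49, so it binds.
At p = 37: qd = 179 - 37 = 142 and qs = 6·37 - 164 = 58.
Consumer surplus without the control is ½ · (179 - 49) · 130 = 8450.
With the ceiling, 58 units are sold at 37 (assume they go to the highest-value buyers). The demand price at q = 58 is 121, so CS = ½ · [(179 - 37) + (121 - 37)] · 58 = 6554.
Change in consumer surplus = 6554 - 8450 = -1896.

-1896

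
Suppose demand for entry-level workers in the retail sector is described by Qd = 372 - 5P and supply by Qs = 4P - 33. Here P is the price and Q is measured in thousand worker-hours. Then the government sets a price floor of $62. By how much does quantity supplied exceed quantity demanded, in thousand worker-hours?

Equilibrium: 372 - 5P = 4P - 33, so 405 = 9P and P* = 45, Q* = 147.
The floor of 62 is above the equilibrium price 45, so it binds.
At P = 62: Qd = 372 - 5·62 = 62 and Qs = 4·62 - 33 = 215.
Surplus = Qs - Qd = 215 - 62 = 153.

153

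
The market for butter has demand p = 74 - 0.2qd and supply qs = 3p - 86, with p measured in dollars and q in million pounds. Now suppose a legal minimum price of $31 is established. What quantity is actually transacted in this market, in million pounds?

Rearranging demand gives qd = 370 - 5p. Setting quantity demanded equal to quantity supplied, 370 - 5p = 3p - 86, gives p* = 57 and q* = 85.
Since 31 is below p* = 57, the floor does not bind and the free-market outcome prevails.

85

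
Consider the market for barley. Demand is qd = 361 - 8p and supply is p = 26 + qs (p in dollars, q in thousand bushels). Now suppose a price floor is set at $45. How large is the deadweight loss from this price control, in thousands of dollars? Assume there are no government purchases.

Rearranging supply gives qs = p - 26. Equilibrium: 361 - 8p = p - 26, so 387 = 9p and p* = 43, q* = 17.
The floor of 45 is above the equilibrium price 43, so it binds.
At p = 45: qd = 361 - 8·45 = 1 and qs = 45 - 26 = 19.
Quantity traded falls to 1. At q = 1 the demand price is (361 - 1)/8 = 45 and the supply price is 26 + 1 = 27.
Deadweight loss = ½ · (45 - 27) · (17 - 1) = ½ · 18 · 16 = 144.

144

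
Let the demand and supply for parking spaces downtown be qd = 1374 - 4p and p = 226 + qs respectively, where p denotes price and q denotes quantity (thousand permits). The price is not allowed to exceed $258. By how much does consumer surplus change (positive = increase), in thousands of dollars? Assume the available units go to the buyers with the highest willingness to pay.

Rearranging supply gives qs = p - 226. Equilibrium: 1374 - 4p = p - 226, so 1600 = 5p and p* = 320, q* = 94.
Since 258 < 320, the ceiling is binding.
At p = 258: qd = 1374 - 4·258 = 342 and qs = 258 - 226 = 32.
Consumer surplus without the control is ½ · (343.5 - 320) · 94 = 1104.5.
With the ceiling, 32 units are sold at 258 (assume they go to the highest-value buyers). The demand price at q = 32 is 335.5, so CS = ½ · [(343.5 - 258) + (335.5 - 258)] · 32 = 2608.
Change in consumer surplus = 2608 - 1104.5 = 1503.5.

1503.5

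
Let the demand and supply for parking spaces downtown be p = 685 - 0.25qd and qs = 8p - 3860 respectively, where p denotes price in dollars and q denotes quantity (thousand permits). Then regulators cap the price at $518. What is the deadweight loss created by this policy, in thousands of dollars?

12288

Rearranging demand gives qd = 2740 - 4p. Equilibrium: 2740 - 4p = 8p - 3860, so 6600 = 12p and p* = 550, q* = 540.
Since 518 < 550, the ceiling is binding.
At p = 518: qd = 2740 - 4·518 = 668 and qs = 8·518 - 3860 = 284.
Quantity traded falls to 284. At q = 284 the demand price is (2740 - 284)/4 = 614 and the supply price is (3860 + 284)/8 = 518.
Deadweight loss = ½ · (614 - 518) · (540 - 284) = ½ · 96 · 256 = 12288.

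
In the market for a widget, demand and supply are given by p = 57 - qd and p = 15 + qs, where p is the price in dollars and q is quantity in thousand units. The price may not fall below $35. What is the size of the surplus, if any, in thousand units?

Rearranging demand gives qd = 57 - p; rearranging supply gives qs = p - 15. Equilibrium: 57 - p = p - 15, so 72 = 2p and p* = 36, q* = 21.
Since 35 is below p* = 36, the floor does not bind and the free-market outcome prevails.
Since the control does not bind, there is no surplus.

0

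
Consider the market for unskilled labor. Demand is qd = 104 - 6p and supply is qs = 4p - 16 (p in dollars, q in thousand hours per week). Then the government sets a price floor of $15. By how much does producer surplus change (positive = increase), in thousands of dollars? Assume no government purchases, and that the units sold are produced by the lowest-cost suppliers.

In a free market, 104 - 6p = 4p - 16 gives the equilibrium p* = 12, q* = 32.
Because the floor (15) lies above the market-clearing price, it is binding.
At p = 15: qd = 104 - 6·15 = 14 and qs = 4·15 - 16 = 44.
Producer surplus without the control is ½ · (12 - 4) · 32 = 128.
With the floor, 14 units are sold at 15. The supply price at q = 14 is 7.5, so PS = ½ · [(15 - 4) + (15 - 7.5)] · 14 = 129.5.
Change in producer surplus = 129.5 - 128 = 1.5.

1.5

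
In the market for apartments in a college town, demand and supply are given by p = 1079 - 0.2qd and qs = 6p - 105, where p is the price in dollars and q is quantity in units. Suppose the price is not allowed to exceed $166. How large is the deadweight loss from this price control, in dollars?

Rearranging demand gives qd = 5395 - 5p. Equilibrium: 5395 - 5p = 6p - 105, so 5500 = 11p and p* = 500, q* = 2895.
Since 166 < 500, the ceiling is binding.
At p = 166: qd = 5395 - 5·166 = 4565 and qs = 6·166 - 105 = 891.
Quantity traded falls to 891. At q = 891 the demand price is (5395 - 891)/5 = 900.8 and the supply price is (105 + 891)/6 = 166.
Deadweight loss = ½ · (900.8 - 166) · (2895 - 891) = ½ · 734.8 · 2004 = 736269.6.

736269.6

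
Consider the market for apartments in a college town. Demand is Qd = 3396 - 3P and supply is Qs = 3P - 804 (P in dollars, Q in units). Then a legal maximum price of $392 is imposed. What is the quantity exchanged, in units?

372

Setting quantity demanded equal to quantity supplied, 3396 - 3P = 3P - 804, gives P* = 700 and Q* = 1296.
Since 392 < 700, the ceiling is binding.
At P = 392: Qd = 3396 - 3·392 = 2220 and Qs = 3·392 - 804 = 372.
The quantity actually transacted is the short side, supply: 372.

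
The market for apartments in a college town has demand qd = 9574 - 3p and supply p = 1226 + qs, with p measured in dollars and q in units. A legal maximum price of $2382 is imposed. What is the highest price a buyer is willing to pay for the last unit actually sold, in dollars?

2806

Rearranging supply gives qs = p - 1226. Without the control the market clears where 9574 - 3p = p - 1226, i.e. p* = 2700 and q* = 1474.
Since 2382 < 2700, the ceiling is binding.
At p = 2382: qd = 9574 - 3·2382 = 2428 and qs = 2382 - 1226 = 1156.
Only 1156 units reach the market. On the demand curve, the marginal buyer's willingness to pay at q = 1156 is (9574 - 1156)/3 = 2806.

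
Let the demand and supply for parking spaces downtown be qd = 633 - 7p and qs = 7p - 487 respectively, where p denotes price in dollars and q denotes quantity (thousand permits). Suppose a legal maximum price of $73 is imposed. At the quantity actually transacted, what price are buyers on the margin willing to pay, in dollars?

Without the control the market clears where 633 - 7p = 7p - 487, i.e. p* = 80 and q* = 73.
Because the ceiling (73) lies below the market-clearing price, it is binding.
At p = 73: qd = 633 - 7·73 = 122 and qs = 7·73 - 487 = 24.
Only 24 units reach the market. On the demand curve, the marginal buyer's willingness to pay at q = 24 is (633 - 24)/7 = 87.

87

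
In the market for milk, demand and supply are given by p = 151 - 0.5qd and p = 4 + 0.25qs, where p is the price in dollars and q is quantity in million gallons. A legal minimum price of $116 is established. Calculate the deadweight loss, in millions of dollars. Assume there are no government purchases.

Rearranging demand gives qd = 302 - 2p; rearranging supply gives qs = 4p - 16. Without the control the market clears where 302 - 2p = 4p - 16, i.e. p* = 53 and q* = 196.
Since 116 > 53, the floor is binding.
At p = 116: qd = 302 - 2·116 = 70 and qs = 4·116 - 16 = 448.
Quantity traded falls to 70. At q = 70 the demand price is (302 - 70)/2 = 116 and the supply price is (16 + 70)/4 = 21.5.
Deadweight loss = ½ · (116 - 21.5) · (196 - 70) = ½ · 94.5 · 126 = 5953.5.

5953.5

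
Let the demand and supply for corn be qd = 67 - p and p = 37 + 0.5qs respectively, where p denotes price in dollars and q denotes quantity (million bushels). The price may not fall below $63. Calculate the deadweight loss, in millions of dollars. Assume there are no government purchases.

Rearranging supply gives qs = 2p - 74. Equilibrium: 67 - p = 2p - 74, so 141 = 3p and p* = 47, q* = 20.
Because the floor (63) lies above the market-clearing price, it is binding.
At p = 63: qd = 67 - 63 = 4 and qs = 2·63 - 74 = 52.
Quantity traded falls to 4. At q = 4 the demand price is 67 - 4 = 63 and the supply price is (74 + 4)/2 = 39.
Deadweight loss = ½ · (63 - 39) · (20 - 4) = ½ · 24 · 16 = 192.

192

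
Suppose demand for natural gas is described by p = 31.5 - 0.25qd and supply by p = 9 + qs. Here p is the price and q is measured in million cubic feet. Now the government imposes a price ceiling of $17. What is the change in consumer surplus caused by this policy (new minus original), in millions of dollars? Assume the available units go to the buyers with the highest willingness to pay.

Rearranging demand gives qd = 126 - 4p; rearranging supply gives qs = p - 9. Setting quantity demanded equal to quantity supplied, 126 - 4p = p - 9, gives p* = 27 and q* = 18.
Because the ceiling (17) lies below the market-clearing price, it is binding.
At p = 17: qd = 126 - 4·17 = 58 and qs = 17 - 9 = 8.
Consumer surplus without the control is ½ · (31.5 - 27) · 18 = 40.5.
With the ceiling, 8 units are sold at 17 (assume they go to the highest-value buyers). The demand price at q = 8 is 29.5, so CS = ½ · [(31.5 - 17) + (29.5 - 17)] · 8 = 108.
Change in consumer surplus = 108 - 40.5 = 67.5.

67.5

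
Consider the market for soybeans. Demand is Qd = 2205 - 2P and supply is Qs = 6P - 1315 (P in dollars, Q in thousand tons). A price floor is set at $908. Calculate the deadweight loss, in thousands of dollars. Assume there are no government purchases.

292032

In a free market, 2205 - 2P = 6P - 1315 gives the equilibrium P* = 440, Q* = 1325.
The floor of 908 is above the equilibrium price 440, so it binds.
At P = 908: Qd = 2205 - 2·908 = 389 and Qs = 6·908 - 1315 = 4133.
Quantity traded falls to 389. At Q = 389 the demand price is (2205 - 389)/2 = 908 and the supply price is (1315 + 389)/6 = 284.
Deadweight loss = ½ · (908 - 284) · (1325 - 389) = ½ · 624 · 936 = 292032.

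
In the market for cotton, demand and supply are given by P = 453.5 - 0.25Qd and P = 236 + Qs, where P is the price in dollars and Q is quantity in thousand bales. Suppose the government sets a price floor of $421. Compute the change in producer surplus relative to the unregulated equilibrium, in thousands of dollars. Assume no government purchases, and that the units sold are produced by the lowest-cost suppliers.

Rearranging demand gives Qd = 1814 - 4P; rearranging supply gives Qs = P - 236. In a free market, 1814 - 4P = P - 236 gives the equilibrium P* = 410, Q* = 174.
The floor of 421 is above the equilibrium price 410, so it binds.
At P = 421: Qd = 1814 - 4·421 = 130 and Qs = 421 - 236 = 185.
Producer surplus without the control is ½ · (410 - 236) · 174 = 15138.
With the floor, 130 units are sold at 421. The supply price at Q = 130 is 366, so PS = ½ · [(421 - 236) + (421 - 366)] · 130 = 15600.
Change in producer surplus = 15600 - 15138 = 462.

462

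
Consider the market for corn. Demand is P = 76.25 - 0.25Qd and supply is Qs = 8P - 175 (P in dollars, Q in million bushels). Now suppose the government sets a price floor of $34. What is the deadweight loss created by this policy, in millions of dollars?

Rearranging demand gives Qd = 305 - 4P. Without the control the market clears where 305 - 4P = 8P - 175, i.e. P* = 40 and Q* = 145.
The floor of 34 is below the equilibrium price 40, so it is not binding; the market clears at P* = 40, Q* = 145.
Since the control does not bind, no trades are prevented and deadweight loss is zero.

0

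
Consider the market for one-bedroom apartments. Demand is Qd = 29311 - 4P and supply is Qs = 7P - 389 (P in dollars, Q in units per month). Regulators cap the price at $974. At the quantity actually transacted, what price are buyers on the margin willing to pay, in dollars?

5720.5

Equilibrium: 29311 - 4P = 7P - 389, so 29700 = 11P and P* = 2700, Q* = 18511.
Because the ceiling (974) lies below the market-clearing price, it is binding.
At P = 974: Qd = 29311 - 4·974 = 25415 and Qs = 7·974 - 389 = 6429.
Only 6429 units reach the market. On the demand curve, the marginal buyer's willingness to pay at Q = 6429 is (29311 - 6429)/4 = 5720.5.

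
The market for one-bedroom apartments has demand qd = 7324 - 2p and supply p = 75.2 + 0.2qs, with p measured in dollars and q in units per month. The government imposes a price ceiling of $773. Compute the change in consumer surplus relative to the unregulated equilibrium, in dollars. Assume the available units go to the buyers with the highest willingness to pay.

472596.75

Rearranging supply gives qs = 5p - 376. In a free market, 7324 - 2p = 5p - 376 gives the equilibrium p* = 1100, q* = 5124.
Since 773 < 1100, the ceiling is binding.
At p = 773: qd = 7324 - 2·773 = 5778 and qs = 5·773 - 376 = 3489.
Consumer surplus without the control is ½ · (3662 - 1100) · 5124 = 6563844.
With the ceiling, 3489 units are sold at 773 (assume they go to the highest-value buyers). The demand price at q = 3489 is 1917.5, so CS = ½ · [(3662 - 773) + (1917.5 - 773)] · 3489 = 7036440.75.
Change in consumer surplus = 7036440.75 - 6563844 = 472596.75.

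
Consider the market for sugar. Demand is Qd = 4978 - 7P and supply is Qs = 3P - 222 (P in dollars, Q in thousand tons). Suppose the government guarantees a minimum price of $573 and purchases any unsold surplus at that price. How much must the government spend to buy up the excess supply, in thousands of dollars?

303690

In a free market, 4978 - 7P = 3P - 222 gives the equilibrium P* = 520, Q* = 1338.
The floor of 573 is above the equilibrium price 520, so it binds.
At P = 573: Qd = 4978 - 7·573 = 967 and Qs = 3·573 - 222 = 1497.
Surplus = Qs - Qd = 530.
Government expenditure = surplus × support price = 530 × 573 = 303690.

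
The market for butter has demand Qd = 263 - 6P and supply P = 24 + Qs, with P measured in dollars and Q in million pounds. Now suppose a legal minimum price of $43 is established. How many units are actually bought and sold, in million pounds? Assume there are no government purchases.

5

Rearranging supply gives Qs = P - 24. Setting quantity demanded equal to quantity supplied, 263 - 6P = P - 24, gives P* = 41 and Q* = 17.
Since 43 > 41, the floor is binding.
At P = 43: Qd = 263 - 6·43 = 5 and Qs = 43 - 24 = 19.
The quantity actually transacted is the short side, demand: 5.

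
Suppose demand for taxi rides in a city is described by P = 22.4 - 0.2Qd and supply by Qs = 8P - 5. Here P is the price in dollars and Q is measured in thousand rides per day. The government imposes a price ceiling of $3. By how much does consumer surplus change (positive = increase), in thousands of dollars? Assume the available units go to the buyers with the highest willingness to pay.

Rearranging demand gives Qd = 112 - 5P. Without the control the market clears where 112 - 5P = 8P - 5, i.e. P* = 9 and Q* = 67.
Because the ceiling (3) lies below the market-clearing price, it is binding.
At P = 3: Qd = 112 - 5·3 = 97 and Qs = 8·3 - 5 = 19.
Consumer surplus without the control is ½ · (22.4 - 9) · 67 = 448.9.
With the ceiling, 19 units are sold at 3 (assume they go to the highest-value buyers). The demand price at Q = 19 is 18.6, so CS = ½ · [(22.4 - 3) + (18.6 - 3)] · 19 = 332.5.
Change in consumer surplus = 332.5 - 448.9 = -116.4.

-116.4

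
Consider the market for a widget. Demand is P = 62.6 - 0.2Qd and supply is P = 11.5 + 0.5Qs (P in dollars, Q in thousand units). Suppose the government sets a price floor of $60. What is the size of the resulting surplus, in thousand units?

Rearranging demand gives Qd = 313 - 5P; rearranging supply gives Qs = 2P - 23. Without the control the market clears where 313 - 5P = 2P - 23, i.e. P* = 48 and Q* = 73.
Because the floor (60) lies above the market-clearing price, it is binding.
At P = 60: Qd = 313 - 5·60 = 13 and Qs = 2·60 - 23 = 97.
Surplus = Qs - Qd = 97 - 13 = 84.

84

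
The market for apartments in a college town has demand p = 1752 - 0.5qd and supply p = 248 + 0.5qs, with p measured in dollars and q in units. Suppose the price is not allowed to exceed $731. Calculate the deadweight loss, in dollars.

144722

Rearranging demand gives qd = 3504 - 2p; rearranging supply gives qs = 2p - 496. Without the control the market clears where 3504 - 2p = 2p - 496, i.e. p* = 1000 and q* = 1504.
Because the ceiling (731) lies below the market-clearing price, it is binding.
At p = 731: qd = 3504 - 2·731 = 2042 and qs = 2·731 - 496 = 966.
Quantity traded falls to 966. At q = 966 the demand price is (3504 - 966)/2 = 1269 and the supply price is (496 + 966)/2 = 731.
Deadweight loss = ½ · (1269 - 731) · (1504 - 966) = ½ · 538 · 538 = 144722.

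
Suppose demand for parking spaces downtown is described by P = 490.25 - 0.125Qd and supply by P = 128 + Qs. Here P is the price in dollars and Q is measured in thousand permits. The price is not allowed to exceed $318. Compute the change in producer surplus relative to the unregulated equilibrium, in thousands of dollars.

-33792

Rearranging demand gives Qd = 3922 - 8P; rearranging supply gives Qs = P - 128. In a free market, 3922 - 8P = P - 128 gives the equilibrium P* = 450, Q* = 322.
Because the ceiling (318) lies below the market-clearing price, it is binding.
At P = 318: Qd = 3922 - 8·318 = 1378 and Qs = 318 - 128 = 190.
Producer surplus without the control is ½ · (450 - 128) · 322 = 51842.
With the ceiling, producers sell 190 units at 318, so PS = ½ · (318 - 128) · 190 = 18050.
Change in producer surplus = 18050 - 51842 = -33792.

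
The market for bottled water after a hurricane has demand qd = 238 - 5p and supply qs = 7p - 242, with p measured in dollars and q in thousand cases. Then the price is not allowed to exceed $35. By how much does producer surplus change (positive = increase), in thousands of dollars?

-102.5

Equilibrium: 238 - 5p = 7p - 242, so 480 = 12p and p* = 40, q* = 38.
The ceiling of 35 is below the equilibrium price 40, so it binds.
At p = 35: qd = 238 - 5·35 = 63 and qs = 7·35 - 242 = 3.
Producer surplus without the control is ½ · (40 - 242/7) · 38 = 722/7.
With the ceiling, producers sell 3 units at 35, so PS = ½ · (35 - 242/7) · 3 = 9/14.
Change in producer surplus = 9/14 - 722/7 = -102.5.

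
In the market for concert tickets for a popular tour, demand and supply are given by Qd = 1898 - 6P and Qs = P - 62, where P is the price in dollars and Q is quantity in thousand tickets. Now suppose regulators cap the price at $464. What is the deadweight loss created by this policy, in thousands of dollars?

Equilibrium: 1898 - 6P = P - 62, so 1960 = 7P and P* = 280, Q* = 218.
Since 464 is above P* = 280, the ceiling does not bind and the free-market outcome prevails.
Since the control does not bind, no trades are prevented and deadweight loss is zero.

0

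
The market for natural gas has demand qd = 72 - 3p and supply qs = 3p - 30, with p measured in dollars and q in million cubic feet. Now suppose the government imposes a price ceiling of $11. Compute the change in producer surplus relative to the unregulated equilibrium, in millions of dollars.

In a free market, 72 - 3p = 3p - 30 gives the equilibrium p* = 17, q* = 21.
Since 11 < 17, the ceiling is binding.
At p = 11: qd = 72 - 3·11 = 39 and qs = 3·11 - 30 = 3.
Producer surplus without the control is ½ · (17 - 10) · 21 = 73.5.
With the ceiling, producers sell 3 units at 11, so PS = ½ · (11 - 10) · 3 = 1.5.
Change in producer surplus = 1.5 - 73.5 = -72.

-72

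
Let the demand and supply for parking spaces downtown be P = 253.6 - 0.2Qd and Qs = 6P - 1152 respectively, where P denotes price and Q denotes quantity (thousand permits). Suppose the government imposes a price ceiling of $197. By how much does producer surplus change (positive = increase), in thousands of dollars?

Rearranging demand gives Qd = 1268 - 5P. Without the control the market clears where 1268 - 5P = 6P - 1152, i.e. P* = 220 and Q* = 168.
Because the ceiling (197) lies below the market-clearing price, it is binding.
At P = 197: Qd = 1268 - 5·197 = 283 and Qs = 6·197 - 1152 = 30.
Producer surplus without the control is ½ · (220 - 192) · 168 = 2352.
With the ceiling, producers sell 30 units at 197, so PS = ½ · (197 - 192) · 30 = 75.
Change in producer surplus = 75 - 2352 = -2277.

-2277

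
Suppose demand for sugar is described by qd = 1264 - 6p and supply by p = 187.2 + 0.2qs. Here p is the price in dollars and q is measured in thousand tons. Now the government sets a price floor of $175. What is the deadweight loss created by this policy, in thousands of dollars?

0

Rearranging supply gives qs = 5p - 936. Equilibrium: 1264 - 6p = 5p - 936, so 2200 = 11p and p* = 200, q* = 64.
Since 175 is below p* = 200, the floor does not bind and the free-market outcome prevails.
Since the control does not bind, no trades are prevented and deadweight loss is zero.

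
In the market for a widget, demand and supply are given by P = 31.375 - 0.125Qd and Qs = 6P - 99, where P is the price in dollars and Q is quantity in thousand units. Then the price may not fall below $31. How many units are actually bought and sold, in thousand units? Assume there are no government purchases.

3

Rearranging demand gives Qd = 251 - 8P. Without the control the market clears where 251 - 8P = 6P - 99, i.e. P* = 25 and Q* = 51.
Because the floor (31) lies above the market-clearing price, it is binding.
At P = 31: Qd = 251 - 8·31 = 3 and Qs = 6·31 - 99 = 87.
The quantity actually transacted is the short side, demand: 3.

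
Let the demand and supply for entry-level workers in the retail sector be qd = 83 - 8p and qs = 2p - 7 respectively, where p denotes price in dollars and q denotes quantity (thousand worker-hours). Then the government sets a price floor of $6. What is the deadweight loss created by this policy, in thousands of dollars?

0

Setting quantity demanded equal to quantity supplied, 83 - 8p = 2p - 7, gives p* = 9 and q* = 11.
The floor of 6 is below the equilibrium price 9, so it is not binding; the market clears at p* = 9, q* = 11.
Since the control does not bind, no trades are prevented and deadweight loss is zero.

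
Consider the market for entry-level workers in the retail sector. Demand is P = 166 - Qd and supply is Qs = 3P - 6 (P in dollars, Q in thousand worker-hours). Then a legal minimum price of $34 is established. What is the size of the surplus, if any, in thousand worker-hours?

Rearranging demand gives Qd = 166 - P. In a free market, 166 - P = 3P - 6 gives the equilibrium P* = 43, Q* = 123.
The floor of 34 is below the equilibrium price 43, so it is not binding; the market clears at P* = 43, Q* = 123.
Since the control does not bind, there is no surplus.

0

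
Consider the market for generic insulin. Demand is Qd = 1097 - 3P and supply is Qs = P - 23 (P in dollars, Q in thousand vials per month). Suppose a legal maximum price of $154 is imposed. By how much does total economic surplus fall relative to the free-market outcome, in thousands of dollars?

In a free market, 1097 - 3P = P - 23 gives the equilibrium P* = 280, Q* = 257.
Since 154 < 280, the ceiling is binding.
At P = 154: Qd = 1097 - 3·154 = 635 and Qs = 154 - 23 = 131.
Quantity traded falls to 131. At Q = 131 the demand price is (1097 - 131)/3 = 322 and the supply price is 23 + 131 = 154.
Deadweight loss = ½ · (322 - 154) · (257 - 131) = ½ · 168 · 126 = 10584.

10584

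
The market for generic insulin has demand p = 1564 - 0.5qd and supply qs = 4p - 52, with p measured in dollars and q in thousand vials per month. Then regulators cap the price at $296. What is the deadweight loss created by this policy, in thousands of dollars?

328536

Rearranging demand gives qd = 3128 - 2p. Equilibrium: 3128 - 2p = 4p - 52, so 3180 = 6p and p* = 530, q* = 2068.
Because the ceiling (296) lies below the market-clearing price, it is binding.
At p = 296: qd = 3128 - 2·296 = 2536 and qs = 4·296 - 52 = 1132.
Quantity traded falls to 1132. At q = 1132 the demand price is (3128 - 1132)/2 = 998 and the supply price is (52 + 1132)/4 = 296.
Deadweight loss = ½ · (998 - 296) · (2068 - 1132) = ½ · 702 · 936 = 328536.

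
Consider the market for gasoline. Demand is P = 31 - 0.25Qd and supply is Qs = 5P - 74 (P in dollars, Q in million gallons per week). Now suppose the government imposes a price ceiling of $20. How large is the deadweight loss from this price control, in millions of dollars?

22.5

Rearranging demand gives Qd = 124 - 4P. Setting quantity demanded equal to quantity supplied, 124 - 4P = 5P - 74, gives P* = 22 and Q* = 36.
The ceiling of 20 is below the equilibrium price 22, so it binds.
At P = 20: Qd = 124 - 4·20 = 44 and Qs = 5·20 - 74 = 26.
Quantity traded falls to 26. At Q = 26 the demand price is (124 - 26)/4 = 24.5 and the supply price is (74 + 26)/5 = 20.
Deadweight loss = ½ · (24.5 - 20) · (36 - 26) = ½ · 4.5 · 10 = 22.5.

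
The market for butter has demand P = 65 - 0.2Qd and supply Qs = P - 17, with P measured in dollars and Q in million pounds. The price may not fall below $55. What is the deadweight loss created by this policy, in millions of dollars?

0

Rearranging demand gives Qd = 325 - 5P. Without the control the market clears where 325 - 5P = P - 17, i.e. P* = 57 and Q* = 40.
Since 55 is below P* = 57, the floor does not bind and the free-market outcome prevails.
Since the control does not bind, no trades are prevented and deadweight loss is zero.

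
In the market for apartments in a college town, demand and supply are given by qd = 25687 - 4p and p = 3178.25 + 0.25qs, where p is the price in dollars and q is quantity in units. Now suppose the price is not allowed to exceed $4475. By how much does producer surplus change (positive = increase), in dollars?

-1897025

Rearranging supply gives qs = 4p - 12713. Without the control the market clears where 25687 - 4p = 4p - 12713, i.e. p* = 4800 and q* = 6487.
The ceiling of 4475 is below the equilibrium price 4800, so it binds.
At p = 4475: qd = 25687 - 4·4475 = 7787 and qs = 4·4475 - 12713 = 5187.
Producer surplus without the control is ½ · (4800 - 3178.25) · 6487 = 5260146.125.
With the ceiling, producers sell 5187 units at 4475, so PS = ½ · (4475 - 3178.25) · 5187 = 3363121.125.
Change in producer surplus = 3363121.125 - 5260146.125 = -1897025.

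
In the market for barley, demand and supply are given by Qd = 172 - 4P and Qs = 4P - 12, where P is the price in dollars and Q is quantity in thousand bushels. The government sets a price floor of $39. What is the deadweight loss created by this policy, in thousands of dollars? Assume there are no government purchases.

1024

In a free market, 172 - 4P = 4P - 12 gives the equilibrium P* = 23, Q* = 80.
Since 39 > 23, the floor is binding.
At P = 39: Qd = 172 - 4·39 = 16 and Qs = 4·39 - 12 = 144.
Quantity traded falls to 16. At Q = 16 the demand price is (172 - 16)/4 = 39 and the supply price is (12 + 16)/4 = 7.
Deadweight loss = ½ · (39 - 7) · (80 - 16) = ½ · 32 · 64 = 1024.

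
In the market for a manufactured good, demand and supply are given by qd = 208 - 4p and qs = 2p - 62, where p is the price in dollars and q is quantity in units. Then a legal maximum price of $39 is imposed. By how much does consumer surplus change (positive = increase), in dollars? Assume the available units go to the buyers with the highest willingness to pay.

Equilibrium: 208 - 4p = 2p - 62, so 270 = 6p and p* = 45, q* = 28.
The ceiling of 39 is below the equilibrium price 45, so it binds.
At p = 39: qd = 208 - 4·39 = 52 and qs = 2·39 - 62 = 16.
Consumer surplus without the control is ½ · (52 - 45) · 28 = 98.
With the ceiling, 16 units are sold at 39 (assume they go to the highest-value buyers). The demand price at q = 16 is 48, so CS = ½ · [(52 - 39) + (48 - 39)] · 16 = 176.
Change in consumer surplus = 176 - 98 = 78.

78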